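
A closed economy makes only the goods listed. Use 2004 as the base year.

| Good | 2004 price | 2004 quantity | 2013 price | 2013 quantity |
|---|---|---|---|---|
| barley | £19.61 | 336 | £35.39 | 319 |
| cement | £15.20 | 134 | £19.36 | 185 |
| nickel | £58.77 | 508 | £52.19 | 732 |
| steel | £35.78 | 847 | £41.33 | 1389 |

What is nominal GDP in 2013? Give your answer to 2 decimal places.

Nominal GDP 2013 = Σ (p_2013 × q_2013) = 35.39·319 + 19.36·185 + 52.19·732 + 41.33·1389 = 110481.46.

£110481.46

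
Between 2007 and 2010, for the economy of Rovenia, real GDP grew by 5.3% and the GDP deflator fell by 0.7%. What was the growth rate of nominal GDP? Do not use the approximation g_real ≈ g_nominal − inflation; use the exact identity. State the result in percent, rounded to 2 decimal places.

(1 + g_nom) = (1 + g_real)(1 + π) = 1.0530 × 0.9930 = 1.04563.

4.56%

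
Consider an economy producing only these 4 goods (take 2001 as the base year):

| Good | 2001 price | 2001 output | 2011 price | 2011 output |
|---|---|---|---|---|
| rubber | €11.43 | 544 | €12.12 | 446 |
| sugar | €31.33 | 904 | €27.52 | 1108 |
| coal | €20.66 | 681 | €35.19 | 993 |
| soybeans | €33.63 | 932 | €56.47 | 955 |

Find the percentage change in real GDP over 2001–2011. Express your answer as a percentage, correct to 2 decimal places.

Real GDP 2001 = Nominal GDP 2001 = 11.43·544 + 31.33·904 + 20.66·681 + 33.63·932 = 79952.86.
Real GDP 2011 (at 2001 prices) = 11.43·446 + 31.33·1108 + 20.66·993 + 33.63·955 = 92443.45.
Real growth = 92443.45/79952.86 − 1 = 0.1562.

15.62%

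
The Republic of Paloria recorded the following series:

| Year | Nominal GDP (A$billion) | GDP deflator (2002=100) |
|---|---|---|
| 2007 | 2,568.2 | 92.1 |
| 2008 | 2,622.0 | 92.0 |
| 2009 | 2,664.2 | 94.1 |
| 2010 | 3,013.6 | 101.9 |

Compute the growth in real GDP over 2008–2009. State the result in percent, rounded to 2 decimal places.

Real GDP 2008 = 2622.0/0.920 = 2850.00.
Real GDP 2009 = 2664.2/0.941 = 2831.24.
Change = 2831.24/2850.00 − 1 = -0.0066.

-0.66%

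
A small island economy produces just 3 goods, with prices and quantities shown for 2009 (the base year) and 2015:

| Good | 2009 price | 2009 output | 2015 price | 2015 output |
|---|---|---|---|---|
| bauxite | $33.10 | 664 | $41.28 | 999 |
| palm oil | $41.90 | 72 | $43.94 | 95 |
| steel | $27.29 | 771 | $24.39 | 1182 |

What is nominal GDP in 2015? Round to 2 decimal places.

$74242.00

Nominal GDP 2015 = Σ (p_2015 × q_2015) = 41.28·999 + 43.94·95 + 24.39·1182 = 74242.00.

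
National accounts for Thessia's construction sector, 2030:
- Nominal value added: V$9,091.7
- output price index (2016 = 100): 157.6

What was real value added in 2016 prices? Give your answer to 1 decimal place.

V$5,768.8

Real value added = Nominal / (output price index/100) = 9091.7 / 1.576 = 5768.85.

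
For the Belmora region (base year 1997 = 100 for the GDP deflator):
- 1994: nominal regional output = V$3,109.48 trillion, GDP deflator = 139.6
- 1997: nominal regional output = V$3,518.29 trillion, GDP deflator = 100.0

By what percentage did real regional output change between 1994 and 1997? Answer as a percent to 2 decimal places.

57.95%

Real regional output 1994 = 3109.48 / 1.396 = 2227.42.
Real regional output 1997 = 3518.29 / 1.000 = 3518.29.
Real growth = 3518.29 / 2227.42 − 1 = 0.5795.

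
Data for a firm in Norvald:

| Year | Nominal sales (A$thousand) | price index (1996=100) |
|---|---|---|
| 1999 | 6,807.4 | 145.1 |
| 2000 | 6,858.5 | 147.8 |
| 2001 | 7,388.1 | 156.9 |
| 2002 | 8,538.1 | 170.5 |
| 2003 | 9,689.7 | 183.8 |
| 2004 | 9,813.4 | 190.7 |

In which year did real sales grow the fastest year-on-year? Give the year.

2002

2000: real = 6858.5/1.478 = 4640.39; growth vs 1999 (4691.52) = -1.09%.
2001: real = 7388.1/1.569 = 4708.80; growth vs 2000 (4640.39) = 1.47%.
2002: real = 8538.1/1.705 = 5007.68; growth vs 2001 (4708.80) = 6.35%.
2003: real = 9689.7/1.838 = 5271.87; growth vs 2002 (5007.68) = 5.28%.
2004: real = 9813.4/1.907 = 5145.99; growth vs 2003 (5271.87) = -2.39%.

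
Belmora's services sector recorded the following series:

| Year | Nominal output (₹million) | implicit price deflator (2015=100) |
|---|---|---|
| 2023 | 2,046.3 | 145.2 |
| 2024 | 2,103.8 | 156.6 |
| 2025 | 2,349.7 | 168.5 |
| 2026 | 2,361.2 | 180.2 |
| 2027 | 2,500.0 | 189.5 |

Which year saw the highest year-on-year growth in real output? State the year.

2024: real = 2103.8/1.566 = 1343.42; growth vs 2023 (1409.30) = -4.67%.
2025: real = 2349.7/1.685 = 1394.48; growth vs 2024 (1343.42) = 3.80%.
2026: real = 2361.2/1.802 = 1310.32; growth vs 2025 (1394.48) = -6.04%.
2027: real = 2500.0/1.895 = 1319.26; growth vs 2026 (1310.32) = 0.68%.

2025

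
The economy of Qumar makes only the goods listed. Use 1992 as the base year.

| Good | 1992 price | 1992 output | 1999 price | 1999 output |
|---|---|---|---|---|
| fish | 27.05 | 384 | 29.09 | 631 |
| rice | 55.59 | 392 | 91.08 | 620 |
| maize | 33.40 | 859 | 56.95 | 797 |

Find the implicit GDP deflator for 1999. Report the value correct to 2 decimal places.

Nominal GDP 1999 = 29.09·631 + 91.08·620 + 56.95·797 = 120214.54.
Real GDP 1999 (at 1992 prices) = 27.05·631 + 55.59·620 + 33.40·797 = 78154.15.
Deflator = Nominal/Real × 100 = 120214.54/78154.15 × 100 = 153.817.

153.82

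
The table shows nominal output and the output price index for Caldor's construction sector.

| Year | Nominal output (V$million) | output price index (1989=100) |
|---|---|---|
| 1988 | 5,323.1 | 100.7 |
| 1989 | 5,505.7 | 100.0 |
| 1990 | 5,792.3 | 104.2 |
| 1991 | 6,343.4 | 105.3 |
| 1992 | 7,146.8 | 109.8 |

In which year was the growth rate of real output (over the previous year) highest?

1991

1989: real = 5505.7/1.000 = 5505.70; growth vs 1988 (5286.10) = 4.15%.
1990: real = 5792.3/1.042 = 5558.83; growth vs 1989 (5505.70) = 0.96%.
1991: real = 6343.4/1.053 = 6024.12; growth vs 1990 (5558.83) = 8.37%.
1992: real = 7146.8/1.098 = 6508.93; growth vs 1991 (6024.12) = 8.05%.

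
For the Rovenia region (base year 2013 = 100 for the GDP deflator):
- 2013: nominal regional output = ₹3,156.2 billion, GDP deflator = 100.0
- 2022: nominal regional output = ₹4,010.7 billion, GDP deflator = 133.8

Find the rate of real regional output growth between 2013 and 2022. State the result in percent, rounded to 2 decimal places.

Real regional output 2013 = 3156.2 / 1.000 = 3156.20.
Real regional output 2022 = 4010.7 / 1.338 = 2997.53.
Real growth = 2997.53 / 3156.20 − 1 = -0.0503.

-5.03%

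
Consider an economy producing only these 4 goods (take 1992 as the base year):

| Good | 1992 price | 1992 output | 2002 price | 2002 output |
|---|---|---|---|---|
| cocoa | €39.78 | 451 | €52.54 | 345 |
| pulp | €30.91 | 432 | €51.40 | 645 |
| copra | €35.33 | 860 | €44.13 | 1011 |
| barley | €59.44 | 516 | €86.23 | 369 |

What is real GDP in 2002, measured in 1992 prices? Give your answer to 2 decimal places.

Real GDP 2002 = Σ (p_1992 × q_2002) = 39.78·345 + 30.91·645 + 35.33·1011 + 59.44·369 = 91313.04.

€91313.04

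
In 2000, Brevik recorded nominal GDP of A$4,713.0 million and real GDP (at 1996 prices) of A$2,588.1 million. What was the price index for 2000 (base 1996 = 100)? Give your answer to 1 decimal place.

price index = (Nominal / Real) × 100 = 4713.0 / 2588.1 × 100 = 182.10.

182.1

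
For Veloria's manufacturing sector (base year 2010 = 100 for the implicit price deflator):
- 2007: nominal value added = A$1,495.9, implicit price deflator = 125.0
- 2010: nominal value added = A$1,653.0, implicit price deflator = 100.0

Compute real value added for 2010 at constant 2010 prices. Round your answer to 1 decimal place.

Real value added = Nominal / (implicit price deflator/100) = 1653.0 / 1.000 = 1653.00.

A$1,653.0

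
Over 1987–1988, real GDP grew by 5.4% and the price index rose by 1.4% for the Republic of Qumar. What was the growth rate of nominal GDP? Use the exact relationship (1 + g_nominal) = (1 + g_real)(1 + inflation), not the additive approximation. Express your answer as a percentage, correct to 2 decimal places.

(1 + g_nom) = (1 + g_real)(1 + π) = 1.0540 × 1.0140 = 1.06876.

6.88%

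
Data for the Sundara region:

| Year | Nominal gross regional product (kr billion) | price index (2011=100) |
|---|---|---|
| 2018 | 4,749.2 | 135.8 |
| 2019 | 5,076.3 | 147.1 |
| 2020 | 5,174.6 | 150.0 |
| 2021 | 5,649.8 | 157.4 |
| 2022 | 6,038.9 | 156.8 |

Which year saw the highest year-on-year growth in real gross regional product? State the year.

2019: real = 5076.3/1.471 = 3450.92; growth vs 2018 (3497.20) = -1.32%.
2020: real = 5174.6/1.500 = 3449.73; growth vs 2019 (3450.92) = -0.03%.
2021: real = 5649.8/1.574 = 3589.45; growth vs 2020 (3449.73) = 4.05%.
2022: real = 6038.9/1.568 = 3851.34; growth vs 2021 (3589.45) = 7.30%.

2022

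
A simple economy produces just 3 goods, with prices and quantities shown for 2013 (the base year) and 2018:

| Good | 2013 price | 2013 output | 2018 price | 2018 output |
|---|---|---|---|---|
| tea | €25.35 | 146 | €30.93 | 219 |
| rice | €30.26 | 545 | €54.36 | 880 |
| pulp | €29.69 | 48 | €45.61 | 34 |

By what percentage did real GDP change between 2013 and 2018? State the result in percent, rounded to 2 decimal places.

53.53%

Real GDP 2013 = Nominal GDP 2013 = 25.35·146 + 30.26·545 + 29.69·48 = 21617.92.
Real GDP 2018 (at 2013 prices) = 25.35·219 + 30.26·880 + 29.69·34 = 33189.91.
Real growth = 33189.91/21617.92 − 1 = 0.5353.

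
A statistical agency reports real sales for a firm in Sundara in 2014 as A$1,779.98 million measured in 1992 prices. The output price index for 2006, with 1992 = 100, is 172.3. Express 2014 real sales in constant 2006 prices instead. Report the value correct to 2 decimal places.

Real sales in 2006 prices = Real sales in 1992 prices × (P_2006/P_1992) = 1779.98 × 1.723 = 3066.91.

A$3,066.91 million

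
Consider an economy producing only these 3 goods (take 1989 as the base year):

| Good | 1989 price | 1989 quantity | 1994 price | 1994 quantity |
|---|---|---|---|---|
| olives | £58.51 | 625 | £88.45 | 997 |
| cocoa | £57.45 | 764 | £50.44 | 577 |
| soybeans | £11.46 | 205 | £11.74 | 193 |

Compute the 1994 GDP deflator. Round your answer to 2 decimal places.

Nominal GDP 1994 = 88.45·997 + 50.44·577 + 11.74·193 = 119554.35.
Real GDP 1994 (at 1989 prices) = 58.51·997 + 57.45·577 + 11.46·193 = 93694.90.
Deflator = Nominal/Real × 100 = 119554.35/93694.90 × 100 = 127.600.

127.60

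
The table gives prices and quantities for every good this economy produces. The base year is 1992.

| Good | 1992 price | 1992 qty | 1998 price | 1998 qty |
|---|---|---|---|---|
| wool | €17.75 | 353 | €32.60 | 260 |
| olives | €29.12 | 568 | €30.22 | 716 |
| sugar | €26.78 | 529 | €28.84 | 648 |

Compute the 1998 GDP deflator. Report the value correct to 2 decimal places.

Nominal GDP 1998 = 32.60·260 + 30.22·716 + 28.84·648 = 48801.84.
Real GDP 1998 (at 1992 prices) = 17.75·260 + 29.12·716 + 26.78·648 = 42818.36.
Deflator = Nominal/Real × 100 = 48801.84/42818.36 × 100 = 113.974.

113.97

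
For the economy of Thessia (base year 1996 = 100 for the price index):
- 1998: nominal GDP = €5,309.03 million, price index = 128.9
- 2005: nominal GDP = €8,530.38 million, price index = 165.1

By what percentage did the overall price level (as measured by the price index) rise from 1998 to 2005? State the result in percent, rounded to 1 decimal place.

28.1%

Price-level change = 165.1 / 128.9 − 1 = 0.2808.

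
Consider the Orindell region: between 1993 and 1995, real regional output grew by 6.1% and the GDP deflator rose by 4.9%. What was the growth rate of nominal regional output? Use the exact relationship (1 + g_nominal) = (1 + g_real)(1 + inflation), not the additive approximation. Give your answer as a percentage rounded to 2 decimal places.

11.30%

(1 + g_nom) = (1 + g_real)(1 + π) = 1.0610 × 1.0490 = 1.11299.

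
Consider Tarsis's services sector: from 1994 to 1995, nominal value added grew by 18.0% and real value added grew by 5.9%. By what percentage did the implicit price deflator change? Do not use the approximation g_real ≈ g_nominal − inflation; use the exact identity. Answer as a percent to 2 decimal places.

(1 + g_nom) = (1 + g_real)(1 + π), so π = 1.1800 / 1.0590 − 1 = 0.11426.

11.43%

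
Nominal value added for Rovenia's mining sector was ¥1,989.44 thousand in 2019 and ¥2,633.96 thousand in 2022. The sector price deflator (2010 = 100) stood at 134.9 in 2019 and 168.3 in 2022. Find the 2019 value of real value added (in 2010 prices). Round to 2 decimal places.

¥1,474.75 thousand

Real value added = Nominal / (sector price deflator/100) = 1989.44 / 1.349 = 1474.75.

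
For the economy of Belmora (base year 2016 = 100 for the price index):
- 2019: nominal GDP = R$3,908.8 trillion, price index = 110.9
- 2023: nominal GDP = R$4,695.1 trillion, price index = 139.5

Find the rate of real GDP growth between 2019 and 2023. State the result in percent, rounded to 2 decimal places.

-4.51%

Deflate each year: 2019 → 3908.8/1.109 = 3524.62; 2023 → 4695.1/1.395 = 3365.66.
So real GDP changed by 3365.66/3524.62 − 1 = -0.0451, i.e. -4.51%.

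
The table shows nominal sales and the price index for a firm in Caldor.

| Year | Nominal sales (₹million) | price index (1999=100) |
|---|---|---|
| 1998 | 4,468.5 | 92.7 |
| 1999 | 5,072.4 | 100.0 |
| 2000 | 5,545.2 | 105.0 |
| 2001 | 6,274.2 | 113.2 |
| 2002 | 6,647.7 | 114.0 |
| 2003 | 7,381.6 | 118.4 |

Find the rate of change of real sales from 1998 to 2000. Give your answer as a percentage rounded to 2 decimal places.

9.56%

Real sales 1998 = 4468.5/0.927 = 4820.39.
Real sales 2000 = 5545.2/1.050 = 5281.14.
Change = 5281.14/4820.39 − 1 = 0.0956.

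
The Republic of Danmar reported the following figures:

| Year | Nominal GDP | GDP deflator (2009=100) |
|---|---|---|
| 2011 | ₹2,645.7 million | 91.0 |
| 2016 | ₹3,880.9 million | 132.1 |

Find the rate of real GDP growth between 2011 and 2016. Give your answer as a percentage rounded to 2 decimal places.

1.05%

Real GDP 2011 = 2645.7 / 0.910 = 2907.36.
Real GDP 2016 = 3880.9 / 1.321 = 2937.85.
Real growth = 2937.85 / 2907.36 − 1 = 0.0105.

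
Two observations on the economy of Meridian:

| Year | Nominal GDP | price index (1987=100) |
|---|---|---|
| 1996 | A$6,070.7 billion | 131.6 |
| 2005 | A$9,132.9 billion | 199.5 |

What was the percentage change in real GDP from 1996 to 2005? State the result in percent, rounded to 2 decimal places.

-0.76%

Deflate each year: 1996 → 6070.7/1.316 = 4612.99; 2005 → 9132.9/1.995 = 4577.89.
So real GDP changed by 4577.89/4612.99 − 1 = -0.0076, i.e. -0.76%.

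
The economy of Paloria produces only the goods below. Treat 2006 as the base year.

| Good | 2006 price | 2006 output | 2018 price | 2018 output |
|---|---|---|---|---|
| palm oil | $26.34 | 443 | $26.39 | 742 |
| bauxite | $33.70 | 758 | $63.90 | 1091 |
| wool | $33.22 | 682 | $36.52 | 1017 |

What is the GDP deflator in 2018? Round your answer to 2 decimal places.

140.34

Nominal GDP 2018 = 26.39·742 + 63.90·1091 + 36.52·1017 = 126437.12.
Real GDP 2018 (at 2006 prices) = 26.34·742 + 33.70·1091 + 33.22·1017 = 90095.72.
Deflator = Nominal/Real × 100 = 126437.12/90095.72 × 100 = 140.336.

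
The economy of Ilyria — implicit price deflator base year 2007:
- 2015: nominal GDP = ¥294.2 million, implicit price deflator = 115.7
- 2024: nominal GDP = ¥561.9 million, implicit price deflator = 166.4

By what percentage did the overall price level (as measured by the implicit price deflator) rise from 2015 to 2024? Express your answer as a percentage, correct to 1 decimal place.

Price-level change = 166.4 / 115.7 − 1 = 0.4382.

43.8%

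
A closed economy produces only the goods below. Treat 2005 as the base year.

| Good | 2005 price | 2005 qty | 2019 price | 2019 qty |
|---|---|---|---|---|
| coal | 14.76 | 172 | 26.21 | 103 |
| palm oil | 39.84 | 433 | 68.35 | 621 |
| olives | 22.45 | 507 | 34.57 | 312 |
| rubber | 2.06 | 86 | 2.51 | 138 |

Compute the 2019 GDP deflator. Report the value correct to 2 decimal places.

Nominal GDP 2019 = 26.21·103 + 68.35·621 + 34.57·312 + 2.51·138 = 56277.20.
Real GDP 2019 (at 2005 prices) = 14.76·103 + 39.84·621 + 22.45·312 + 2.06·138 = 33549.60.
Deflator = Nominal/Real × 100 = 56277.20/33549.60 × 100 = 167.743.

167.74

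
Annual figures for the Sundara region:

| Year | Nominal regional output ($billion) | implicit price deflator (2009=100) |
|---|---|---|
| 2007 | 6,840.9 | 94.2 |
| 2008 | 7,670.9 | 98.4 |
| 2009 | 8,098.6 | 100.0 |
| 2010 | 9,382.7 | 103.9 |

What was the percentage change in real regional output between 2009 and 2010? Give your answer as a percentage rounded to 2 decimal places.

Real regional output 2009 = 8098.6/1.000 = 8098.60.
Real regional output 2010 = 9382.7/1.039 = 9030.51.
Change = 9030.51/8098.60 − 1 = 0.1151.

11.51%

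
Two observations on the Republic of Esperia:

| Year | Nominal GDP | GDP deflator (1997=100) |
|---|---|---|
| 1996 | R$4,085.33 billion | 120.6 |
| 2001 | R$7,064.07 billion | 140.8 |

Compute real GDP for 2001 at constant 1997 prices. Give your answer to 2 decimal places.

Real GDP = Nominal / (GDP deflator/100) = 7064.07 / 1.408 = 5017.10.

R$5,017.10 billion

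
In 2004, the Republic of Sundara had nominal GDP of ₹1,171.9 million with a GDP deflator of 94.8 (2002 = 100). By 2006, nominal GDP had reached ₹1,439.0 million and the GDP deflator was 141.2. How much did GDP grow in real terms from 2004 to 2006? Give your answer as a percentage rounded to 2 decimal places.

Deflate each year: 2004 → 1171.9/0.948 = 1236.18; 2006 → 1439.0/1.412 = 1019.12.
So real GDP changed by 1019.12/1236.18 − 1 = -0.1756, i.e. -17.56%.

-17.56%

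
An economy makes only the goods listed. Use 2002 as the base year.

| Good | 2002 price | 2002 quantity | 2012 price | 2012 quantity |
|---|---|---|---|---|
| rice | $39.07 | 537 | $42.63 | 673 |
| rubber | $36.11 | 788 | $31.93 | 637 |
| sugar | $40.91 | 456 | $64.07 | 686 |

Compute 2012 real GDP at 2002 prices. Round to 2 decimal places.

Real GDP 2012 = Σ (p_2002 × q_2012) = 39.07·673 + 36.11·637 + 40.91·686 = 77360.44.

$77360.44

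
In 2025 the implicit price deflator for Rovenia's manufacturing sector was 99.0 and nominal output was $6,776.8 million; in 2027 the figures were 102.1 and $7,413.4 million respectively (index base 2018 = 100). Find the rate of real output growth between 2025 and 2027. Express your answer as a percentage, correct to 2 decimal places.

Real output 2025 = 6776.8 / 0.990 = 6845.25.
Real output 2027 = 7413.4 / 1.021 = 7260.92.
Real growth = 7260.92 / 6845.25 − 1 = 0.0607.

6.07%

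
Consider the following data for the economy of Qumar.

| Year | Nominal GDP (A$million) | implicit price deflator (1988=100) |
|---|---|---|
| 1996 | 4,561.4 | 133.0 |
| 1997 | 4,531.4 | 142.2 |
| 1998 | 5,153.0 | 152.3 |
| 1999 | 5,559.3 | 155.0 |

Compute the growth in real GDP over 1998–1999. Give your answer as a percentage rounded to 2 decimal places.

6.01%

Real GDP 1998 = 5153.0/1.523 = 3383.45.
Real GDP 1999 = 5559.3/1.550 = 3586.65.
Change = 3586.65/3383.45 − 1 = 0.0601.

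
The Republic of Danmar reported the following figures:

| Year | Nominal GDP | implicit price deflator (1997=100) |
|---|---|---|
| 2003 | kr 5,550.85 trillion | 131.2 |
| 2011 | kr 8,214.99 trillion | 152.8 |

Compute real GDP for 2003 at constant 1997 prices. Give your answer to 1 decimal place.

kr 4,230.8 trillion

Real GDP = Nominal / (implicit price deflator/100) = 5550.85 / 1.312 = 4230.83.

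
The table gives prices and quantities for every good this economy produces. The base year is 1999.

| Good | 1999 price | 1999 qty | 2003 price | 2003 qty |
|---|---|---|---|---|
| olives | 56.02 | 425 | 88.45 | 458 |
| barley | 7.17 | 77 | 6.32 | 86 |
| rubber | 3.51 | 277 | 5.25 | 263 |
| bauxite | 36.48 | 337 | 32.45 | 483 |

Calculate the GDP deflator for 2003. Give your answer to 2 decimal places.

129.66

Nominal GDP 2003 = 88.45·458 + 6.32·86 + 5.25·263 + 32.45·483 = 58107.72.
Real GDP 2003 (at 1999 prices) = 56.02·458 + 7.17·86 + 3.51·263 + 36.48·483 = 44816.75.
Deflator = Nominal/Real × 100 = 58107.72/44816.75 × 100 = 129.656.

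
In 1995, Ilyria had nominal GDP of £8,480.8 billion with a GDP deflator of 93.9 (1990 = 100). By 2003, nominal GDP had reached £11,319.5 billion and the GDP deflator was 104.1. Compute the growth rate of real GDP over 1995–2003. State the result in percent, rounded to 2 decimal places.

Real GDP 1995 = 8480.8 / 0.939 = 9031.74.
Real GDP 2003 = 11319.5 / 1.041 = 10873.68.
Real growth = 10873.68 / 9031.74 − 1 = 0.2039.

20.39%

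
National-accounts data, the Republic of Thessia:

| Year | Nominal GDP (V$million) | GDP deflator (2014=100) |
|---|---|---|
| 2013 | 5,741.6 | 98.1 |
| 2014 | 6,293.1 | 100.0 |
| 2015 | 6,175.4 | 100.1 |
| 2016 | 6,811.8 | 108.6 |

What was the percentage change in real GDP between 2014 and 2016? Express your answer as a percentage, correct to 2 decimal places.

-0.33%

Real GDP 2014 = 6293.1/1.000 = 6293.10.
Real GDP 2016 = 6811.8/1.086 = 6272.38.
Change = 6272.38/6293.10 − 1 = -0.0033.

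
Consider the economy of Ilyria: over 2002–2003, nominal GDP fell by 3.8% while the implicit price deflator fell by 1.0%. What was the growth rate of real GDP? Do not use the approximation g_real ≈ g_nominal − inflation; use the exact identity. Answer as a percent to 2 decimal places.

(1 + g_nom) = (1 + g_real)(1 + π), so g_real = 0.9620 / 0.9900 − 1 = -0.02828.

-2.83%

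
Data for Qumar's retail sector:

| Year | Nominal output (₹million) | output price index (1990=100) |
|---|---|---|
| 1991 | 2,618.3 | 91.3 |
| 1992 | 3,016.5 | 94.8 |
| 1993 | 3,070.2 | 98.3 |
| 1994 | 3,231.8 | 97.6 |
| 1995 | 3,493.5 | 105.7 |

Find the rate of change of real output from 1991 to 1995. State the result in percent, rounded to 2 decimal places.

Real output 1991 = 2618.3/0.913 = 2867.80.
Real output 1995 = 3493.5/1.057 = 3305.11.
Change = 3305.11/2867.80 − 1 = 0.1525.

15.25%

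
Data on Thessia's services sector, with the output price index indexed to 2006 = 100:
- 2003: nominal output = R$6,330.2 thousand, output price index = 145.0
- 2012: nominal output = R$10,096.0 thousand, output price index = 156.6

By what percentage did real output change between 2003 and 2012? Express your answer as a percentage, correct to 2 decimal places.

Real output 2003 = 6330.2 / 1.450 = 4365.66.
Real output 2012 = 10096.0 / 1.566 = 6447.00.
Real growth = 6447.00 / 4365.66 − 1 = 0.4768.

47.68%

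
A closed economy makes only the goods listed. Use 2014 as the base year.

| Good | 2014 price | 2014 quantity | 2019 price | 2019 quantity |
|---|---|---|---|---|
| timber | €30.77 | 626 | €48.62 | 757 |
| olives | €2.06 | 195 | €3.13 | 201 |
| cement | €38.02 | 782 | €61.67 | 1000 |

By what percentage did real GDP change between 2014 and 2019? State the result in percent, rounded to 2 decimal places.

24.97%

Real GDP 2014 = Nominal GDP 2014 = 30.77·626 + 2.06·195 + 38.02·782 = 49395.36.
Real GDP 2019 (at 2014 prices) = 30.77·757 + 2.06·201 + 38.02·1000 = 61726.95.
Real growth = 61726.95/49395.36 − 1 = 0.2497.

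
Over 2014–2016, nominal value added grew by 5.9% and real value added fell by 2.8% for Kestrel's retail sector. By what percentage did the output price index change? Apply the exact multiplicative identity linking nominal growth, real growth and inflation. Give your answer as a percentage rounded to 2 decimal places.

8.95%

(1 + g_nom) = (1 + g_real)(1 + π), so π = 1.0590 / 0.9720 − 1 = 0.08951.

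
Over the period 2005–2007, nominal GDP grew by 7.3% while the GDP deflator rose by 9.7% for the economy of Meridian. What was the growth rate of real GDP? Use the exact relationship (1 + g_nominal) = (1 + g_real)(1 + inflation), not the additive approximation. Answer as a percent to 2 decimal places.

-2.19%

(1 + g_nom) = (1 + g_real)(1 + π), so g_real = 1.0730 / 1.0970 − 1 = -0.02188.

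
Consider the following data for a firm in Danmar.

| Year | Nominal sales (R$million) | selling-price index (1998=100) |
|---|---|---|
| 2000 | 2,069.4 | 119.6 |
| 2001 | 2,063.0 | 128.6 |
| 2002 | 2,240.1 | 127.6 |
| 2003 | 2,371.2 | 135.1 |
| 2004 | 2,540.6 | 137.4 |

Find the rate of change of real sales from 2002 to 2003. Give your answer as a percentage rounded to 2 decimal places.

-0.02%

Real sales 2002 = 2240.1/1.276 = 1755.56.
Real sales 2003 = 2371.2/1.351 = 1755.14.
Change = 1755.14/1755.56 − 1 = -0.0002.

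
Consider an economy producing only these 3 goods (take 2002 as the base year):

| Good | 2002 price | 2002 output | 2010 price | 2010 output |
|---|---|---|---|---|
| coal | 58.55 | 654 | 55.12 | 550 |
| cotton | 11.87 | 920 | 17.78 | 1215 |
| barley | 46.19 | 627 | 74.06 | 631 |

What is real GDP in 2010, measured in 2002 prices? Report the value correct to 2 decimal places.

75770.44

Real GDP 2010 = Σ (p_2002 × q_2010) = 58.55·550 + 11.87·1215 + 46.19·631 = 75770.44.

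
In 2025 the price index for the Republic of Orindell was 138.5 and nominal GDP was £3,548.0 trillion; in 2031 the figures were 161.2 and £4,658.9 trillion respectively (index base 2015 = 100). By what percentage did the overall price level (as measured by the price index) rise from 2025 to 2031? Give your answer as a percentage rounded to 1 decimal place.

16.4%

Price-level change = 161.2 / 138.5 − 1 = 0.1639.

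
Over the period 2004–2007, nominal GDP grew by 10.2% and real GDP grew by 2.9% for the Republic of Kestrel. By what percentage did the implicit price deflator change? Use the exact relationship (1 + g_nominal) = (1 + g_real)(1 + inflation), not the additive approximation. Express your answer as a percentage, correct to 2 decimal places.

7.09%

(1 + g_nom) = (1 + g_real)(1 + π), so π = 1.1020 / 1.0290 − 1 = 0.07094.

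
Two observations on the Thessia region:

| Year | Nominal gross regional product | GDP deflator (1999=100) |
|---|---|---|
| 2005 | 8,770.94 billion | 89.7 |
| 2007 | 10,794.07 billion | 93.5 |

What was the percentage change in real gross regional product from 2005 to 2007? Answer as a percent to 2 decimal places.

18.06%

Real gross regional product 2005 = 8770.94 / 0.897 = 9778.08.
Real gross regional product 2007 = 10794.07 / 0.935 = 11544.46.
Real growth = 11544.46 / 9778.08 − 1 = 0.1806.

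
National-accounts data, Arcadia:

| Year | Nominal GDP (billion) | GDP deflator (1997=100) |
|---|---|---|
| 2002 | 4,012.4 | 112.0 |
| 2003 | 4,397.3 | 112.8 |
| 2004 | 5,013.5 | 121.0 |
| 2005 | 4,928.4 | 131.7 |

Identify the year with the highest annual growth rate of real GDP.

2003: real = 4397.3/1.128 = 3898.32; growth vs 2002 (3582.50) = 8.82%.
2004: real = 5013.5/1.210 = 4143.39; growth vs 2003 (3898.32) = 6.29%.
2005: real = 4928.4/1.317 = 3742.14; growth vs 2004 (4143.39) = -9.68%.

2003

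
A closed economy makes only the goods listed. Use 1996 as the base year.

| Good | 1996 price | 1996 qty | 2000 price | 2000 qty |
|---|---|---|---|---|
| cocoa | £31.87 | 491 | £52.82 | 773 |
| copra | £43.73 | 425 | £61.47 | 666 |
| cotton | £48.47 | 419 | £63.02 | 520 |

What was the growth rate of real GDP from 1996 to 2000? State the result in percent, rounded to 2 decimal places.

Real GDP 1996 = Nominal GDP 1996 = 31.87·491 + 43.73·425 + 48.47·419 = 54542.35.
Real GDP 2000 (at 1996 prices) = 31.87·773 + 43.73·666 + 48.47·520 = 78964.09.
Real growth = 78964.09/54542.35 − 1 = 0.4478.

44.78%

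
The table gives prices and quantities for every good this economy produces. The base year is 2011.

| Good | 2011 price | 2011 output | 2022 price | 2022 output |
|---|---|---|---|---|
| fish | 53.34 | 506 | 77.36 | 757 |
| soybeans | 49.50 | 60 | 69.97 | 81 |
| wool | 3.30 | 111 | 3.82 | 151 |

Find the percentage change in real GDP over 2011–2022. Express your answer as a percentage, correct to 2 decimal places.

Real GDP 2011 = Nominal GDP 2011 = 53.34·506 + 49.50·60 + 3.30·111 = 30326.34.
Real GDP 2022 (at 2011 prices) = 53.34·757 + 49.50·81 + 3.30·151 = 44886.18.
Real growth = 44886.18/30326.34 − 1 = 0.4801.

48.01%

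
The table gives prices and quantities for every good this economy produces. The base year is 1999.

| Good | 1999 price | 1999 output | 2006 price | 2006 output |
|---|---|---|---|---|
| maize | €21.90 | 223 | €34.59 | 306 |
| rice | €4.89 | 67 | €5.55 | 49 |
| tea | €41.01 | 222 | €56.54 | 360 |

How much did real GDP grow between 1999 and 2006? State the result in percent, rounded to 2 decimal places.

51.62%

Real GDP 1999 = Nominal GDP 1999 = 21.90·223 + 4.89·67 + 41.01·222 = 14315.55.
Real GDP 2006 (at 1999 prices) = 21.90·306 + 4.89·49 + 41.01·360 = 21704.61.
Real growth = 21704.61/14315.55 − 1 = 0.5162.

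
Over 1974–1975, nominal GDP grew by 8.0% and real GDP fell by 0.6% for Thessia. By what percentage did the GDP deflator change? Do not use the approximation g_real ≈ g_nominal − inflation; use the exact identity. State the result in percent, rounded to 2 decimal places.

8.65%

(1 + g_nom) = (1 + g_real)(1 + π), so π = 1.0800 / 0.9940 − 1 = 0.08652.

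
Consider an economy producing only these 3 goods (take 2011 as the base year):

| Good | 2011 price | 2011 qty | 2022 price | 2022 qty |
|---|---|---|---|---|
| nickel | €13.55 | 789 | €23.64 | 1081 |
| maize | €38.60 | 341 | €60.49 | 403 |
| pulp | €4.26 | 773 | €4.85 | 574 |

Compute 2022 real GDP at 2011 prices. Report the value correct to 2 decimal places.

€32648.59

Real GDP 2022 = Σ (p_2011 × q_2022) = 13.55·1081 + 38.60·403 + 4.26·574 = 32648.59.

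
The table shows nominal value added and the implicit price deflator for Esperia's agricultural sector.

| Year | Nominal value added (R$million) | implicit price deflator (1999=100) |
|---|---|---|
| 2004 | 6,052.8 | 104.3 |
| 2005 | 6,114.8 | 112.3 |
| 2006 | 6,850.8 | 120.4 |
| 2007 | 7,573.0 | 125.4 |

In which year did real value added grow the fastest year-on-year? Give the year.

2007

2005: real = 6114.8/1.123 = 5445.06; growth vs 2004 (5803.26) = -6.17%.
2006: real = 6850.8/1.204 = 5690.03; growth vs 2005 (5445.06) = 4.50%.
2007: real = 7573.0/1.254 = 6039.07; growth vs 2006 (5690.03) = 6.13%.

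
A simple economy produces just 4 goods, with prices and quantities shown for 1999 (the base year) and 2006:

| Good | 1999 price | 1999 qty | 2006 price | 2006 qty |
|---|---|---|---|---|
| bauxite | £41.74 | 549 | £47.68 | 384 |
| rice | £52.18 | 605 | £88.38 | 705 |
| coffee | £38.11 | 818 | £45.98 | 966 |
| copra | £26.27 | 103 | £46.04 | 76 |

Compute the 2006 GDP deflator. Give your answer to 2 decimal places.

Nominal GDP 2006 = 47.68·384 + 88.38·705 + 45.98·966 + 46.04·76 = 128532.74.
Real GDP 2006 (at 1999 prices) = 41.74·384 + 52.18·705 + 38.11·966 + 26.27·76 = 91625.84.
Deflator = Nominal/Real × 100 = 128532.74/91625.84 × 100 = 140.280.

140.28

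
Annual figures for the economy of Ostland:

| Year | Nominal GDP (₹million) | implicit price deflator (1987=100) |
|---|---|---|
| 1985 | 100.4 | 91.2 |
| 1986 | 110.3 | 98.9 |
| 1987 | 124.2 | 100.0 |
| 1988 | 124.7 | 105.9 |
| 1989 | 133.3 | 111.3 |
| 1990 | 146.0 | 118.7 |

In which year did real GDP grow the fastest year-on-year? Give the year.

1987

1986: real = 110.3/0.989 = 111.53; growth vs 1985 (110.09) = 1.31%.
1987: real = 124.2/1.000 = 124.20; growth vs 1986 (111.53) = 11.36%.
1988: real = 124.7/1.059 = 117.75; growth vs 1987 (124.20) = -5.19%.
1989: real = 133.3/1.113 = 119.77; growth vs 1988 (117.75) = 1.72%.
1990: real = 146.0/1.187 = 123.00; growth vs 1989 (119.77) = 2.70%.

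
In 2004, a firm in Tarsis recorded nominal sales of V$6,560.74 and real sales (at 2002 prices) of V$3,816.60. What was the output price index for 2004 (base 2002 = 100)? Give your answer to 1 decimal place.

171.9

output price index = (Nominal / Real) × 100 = 6560.74 / 3816.60 × 100 = 171.90.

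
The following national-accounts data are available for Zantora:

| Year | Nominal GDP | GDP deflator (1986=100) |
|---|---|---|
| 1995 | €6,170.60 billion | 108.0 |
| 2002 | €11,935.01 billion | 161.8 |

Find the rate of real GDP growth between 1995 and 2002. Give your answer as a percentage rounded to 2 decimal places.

Real GDP 1995 = 6170.60 / 1.080 = 5713.52.
Real GDP 2002 = 11935.01 / 1.618 = 7376.40.
Real growth = 7376.40 / 5713.52 − 1 = 0.2910.

29.10%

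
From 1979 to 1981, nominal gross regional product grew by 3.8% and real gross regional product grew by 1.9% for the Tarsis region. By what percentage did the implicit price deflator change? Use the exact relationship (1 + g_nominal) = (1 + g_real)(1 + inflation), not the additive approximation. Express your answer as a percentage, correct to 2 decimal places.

(1 + g_nom) = (1 + g_real)(1 + π), so π = 1.0380 / 1.0190 − 1 = 0.01865.

1.86%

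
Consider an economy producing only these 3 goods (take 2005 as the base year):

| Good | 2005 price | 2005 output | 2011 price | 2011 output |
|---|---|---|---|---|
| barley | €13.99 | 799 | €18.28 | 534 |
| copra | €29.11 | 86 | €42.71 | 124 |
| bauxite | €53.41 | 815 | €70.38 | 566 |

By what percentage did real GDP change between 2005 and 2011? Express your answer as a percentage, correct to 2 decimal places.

Real GDP 2005 = Nominal GDP 2005 = 13.99·799 + 29.11·86 + 53.41·815 = 57210.62.
Real GDP 2011 (at 2005 prices) = 13.99·534 + 29.11·124 + 53.41·566 = 41310.36.
Real growth = 41310.36/57210.62 − 1 = -0.2779.

-27.79%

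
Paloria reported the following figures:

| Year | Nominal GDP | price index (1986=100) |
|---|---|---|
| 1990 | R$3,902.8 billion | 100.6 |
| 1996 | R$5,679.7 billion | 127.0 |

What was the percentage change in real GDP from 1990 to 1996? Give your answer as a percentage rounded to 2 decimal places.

15.28%

Deflate each year: 1990 → 3902.8/1.006 = 3879.52; 1996 → 5679.7/1.270 = 4472.20.
So real GDP changed by 4472.20/3879.52 − 1 = 0.1528, i.e. 15.28%.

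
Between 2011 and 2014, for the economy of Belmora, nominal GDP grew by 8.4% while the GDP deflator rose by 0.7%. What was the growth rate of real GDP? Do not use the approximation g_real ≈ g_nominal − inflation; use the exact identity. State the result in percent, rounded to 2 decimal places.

7.65%

(1 + g_nom) = (1 + g_real)(1 + π), so g_real = 1.0840 / 1.0070 − 1 = 0.07646.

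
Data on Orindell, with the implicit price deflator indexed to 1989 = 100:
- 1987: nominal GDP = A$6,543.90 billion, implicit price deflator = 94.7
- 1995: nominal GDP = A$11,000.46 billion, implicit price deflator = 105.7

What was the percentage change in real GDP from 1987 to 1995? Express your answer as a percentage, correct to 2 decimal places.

Real GDP 1987 = 6543.90 / 0.947 = 6910.14.
Real GDP 1995 = 11000.46 / 1.057 = 10407.25.
Real growth = 10407.25 / 6910.14 − 1 = 0.5061.

50.61%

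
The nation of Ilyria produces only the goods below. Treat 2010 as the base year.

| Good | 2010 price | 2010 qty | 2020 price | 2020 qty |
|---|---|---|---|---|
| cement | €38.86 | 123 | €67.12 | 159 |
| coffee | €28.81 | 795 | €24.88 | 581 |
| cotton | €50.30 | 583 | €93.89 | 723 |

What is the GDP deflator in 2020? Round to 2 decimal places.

156.89

Nominal GDP 2020 = 67.12·159 + 24.88·581 + 93.89·723 = 93009.83.
Real GDP 2020 (at 2010 prices) = 38.86·159 + 28.81·581 + 50.30·723 = 59284.25.
Deflator = Nominal/Real × 100 = 93009.83/59284.25 × 100 = 156.888.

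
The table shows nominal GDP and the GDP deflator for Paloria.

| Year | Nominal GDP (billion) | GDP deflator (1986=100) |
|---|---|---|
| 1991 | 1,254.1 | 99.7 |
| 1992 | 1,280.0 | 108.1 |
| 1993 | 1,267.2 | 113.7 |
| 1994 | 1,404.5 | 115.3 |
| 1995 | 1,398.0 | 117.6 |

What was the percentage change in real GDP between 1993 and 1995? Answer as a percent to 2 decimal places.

Real GDP 1993 = 1267.2/1.137 = 1114.51.
Real GDP 1995 = 1398.0/1.176 = 1188.78.
Change = 1188.78/1114.51 − 1 = 0.0666.

6.66%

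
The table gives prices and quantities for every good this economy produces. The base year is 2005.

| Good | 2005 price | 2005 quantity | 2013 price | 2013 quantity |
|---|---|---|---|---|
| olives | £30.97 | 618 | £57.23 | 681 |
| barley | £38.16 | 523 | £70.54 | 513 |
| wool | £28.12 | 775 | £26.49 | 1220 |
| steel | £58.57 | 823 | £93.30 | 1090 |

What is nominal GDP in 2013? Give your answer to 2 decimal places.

Nominal GDP 2013 = Σ (p_2013 × q_2013) = 57.23·681 + 70.54·513 + 26.49·1220 + 93.30·1090 = 209175.45.

£209175.45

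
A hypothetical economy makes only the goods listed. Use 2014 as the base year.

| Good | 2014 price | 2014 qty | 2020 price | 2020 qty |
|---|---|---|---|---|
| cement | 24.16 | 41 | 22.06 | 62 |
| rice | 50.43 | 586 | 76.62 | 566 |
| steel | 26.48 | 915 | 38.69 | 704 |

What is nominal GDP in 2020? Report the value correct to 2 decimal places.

Nominal GDP 2020 = Σ (p_2020 × q_2020) = 22.06·62 + 76.62·566 + 38.69·704 = 71972.40.

71972.40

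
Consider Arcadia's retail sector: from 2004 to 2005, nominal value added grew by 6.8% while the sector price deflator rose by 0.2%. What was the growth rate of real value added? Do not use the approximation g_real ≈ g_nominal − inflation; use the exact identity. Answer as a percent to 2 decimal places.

(1 + g_nom) = (1 + g_real)(1 + π), so g_real = 1.0680 / 1.0020 − 1 = 0.06587.

6.59%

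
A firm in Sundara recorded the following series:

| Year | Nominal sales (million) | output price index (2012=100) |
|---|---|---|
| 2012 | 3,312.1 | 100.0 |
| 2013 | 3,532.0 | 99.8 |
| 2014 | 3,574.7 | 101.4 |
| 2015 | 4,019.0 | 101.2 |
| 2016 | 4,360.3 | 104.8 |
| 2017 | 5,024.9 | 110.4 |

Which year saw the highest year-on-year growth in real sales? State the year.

2013: real = 3532.0/0.998 = 3539.08; growth vs 2012 (3312.10) = 6.85%.
2014: real = 3574.7/1.014 = 3525.35; growth vs 2013 (3539.08) = -0.39%.
2015: real = 4019.0/1.012 = 3971.34; growth vs 2014 (3525.35) = 12.65%.
2016: real = 4360.3/1.048 = 4160.59; growth vs 2015 (3971.34) = 4.77%.
2017: real = 5024.9/1.104 = 4551.54; growth vs 2016 (4160.59) = 9.40%.

2015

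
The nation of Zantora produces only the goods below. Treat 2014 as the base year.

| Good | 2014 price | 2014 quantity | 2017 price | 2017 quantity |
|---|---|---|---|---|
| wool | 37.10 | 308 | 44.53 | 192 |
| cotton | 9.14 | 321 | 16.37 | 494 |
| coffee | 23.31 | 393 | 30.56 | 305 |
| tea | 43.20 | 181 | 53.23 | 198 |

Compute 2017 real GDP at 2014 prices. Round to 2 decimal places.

27301.51

Real GDP 2017 = Σ (p_2014 × q_2017) = 37.10·192 + 9.14·494 + 23.31·305 + 43.20·198 = 27301.51.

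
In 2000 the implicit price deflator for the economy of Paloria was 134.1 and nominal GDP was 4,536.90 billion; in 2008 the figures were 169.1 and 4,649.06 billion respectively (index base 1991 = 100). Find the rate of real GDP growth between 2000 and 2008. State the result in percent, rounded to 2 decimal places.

Deflate each year: 2000 → 4536.90/1.341 = 3383.22; 2008 → 4649.06/1.691 = 2749.30.
So real GDP changed by 2749.30/3383.22 − 1 = -0.1874, i.e. -18.74%.

-18.74%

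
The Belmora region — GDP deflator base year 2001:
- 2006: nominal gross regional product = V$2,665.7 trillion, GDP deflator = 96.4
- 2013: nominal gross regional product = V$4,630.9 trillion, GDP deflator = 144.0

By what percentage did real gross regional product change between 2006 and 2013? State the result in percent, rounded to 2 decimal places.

16.30%

Deflate each year: 2006 → 2665.7/0.964 = 2765.25; 2013 → 4630.9/1.440 = 3215.90.
So real gross regional product changed by 3215.90/2765.25 − 1 = 0.1630, i.e. 16.30%.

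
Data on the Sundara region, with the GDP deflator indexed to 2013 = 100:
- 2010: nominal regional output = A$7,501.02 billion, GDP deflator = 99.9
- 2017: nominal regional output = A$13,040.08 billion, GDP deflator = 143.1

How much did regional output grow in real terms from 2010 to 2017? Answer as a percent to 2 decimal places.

21.36%

Deflate each year: 2010 → 7501.02/0.999 = 7508.53; 2017 → 13040.08/1.431 = 9112.56.
So real regional output changed by 9112.56/7508.53 − 1 = 0.2136, i.e. 21.36%.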